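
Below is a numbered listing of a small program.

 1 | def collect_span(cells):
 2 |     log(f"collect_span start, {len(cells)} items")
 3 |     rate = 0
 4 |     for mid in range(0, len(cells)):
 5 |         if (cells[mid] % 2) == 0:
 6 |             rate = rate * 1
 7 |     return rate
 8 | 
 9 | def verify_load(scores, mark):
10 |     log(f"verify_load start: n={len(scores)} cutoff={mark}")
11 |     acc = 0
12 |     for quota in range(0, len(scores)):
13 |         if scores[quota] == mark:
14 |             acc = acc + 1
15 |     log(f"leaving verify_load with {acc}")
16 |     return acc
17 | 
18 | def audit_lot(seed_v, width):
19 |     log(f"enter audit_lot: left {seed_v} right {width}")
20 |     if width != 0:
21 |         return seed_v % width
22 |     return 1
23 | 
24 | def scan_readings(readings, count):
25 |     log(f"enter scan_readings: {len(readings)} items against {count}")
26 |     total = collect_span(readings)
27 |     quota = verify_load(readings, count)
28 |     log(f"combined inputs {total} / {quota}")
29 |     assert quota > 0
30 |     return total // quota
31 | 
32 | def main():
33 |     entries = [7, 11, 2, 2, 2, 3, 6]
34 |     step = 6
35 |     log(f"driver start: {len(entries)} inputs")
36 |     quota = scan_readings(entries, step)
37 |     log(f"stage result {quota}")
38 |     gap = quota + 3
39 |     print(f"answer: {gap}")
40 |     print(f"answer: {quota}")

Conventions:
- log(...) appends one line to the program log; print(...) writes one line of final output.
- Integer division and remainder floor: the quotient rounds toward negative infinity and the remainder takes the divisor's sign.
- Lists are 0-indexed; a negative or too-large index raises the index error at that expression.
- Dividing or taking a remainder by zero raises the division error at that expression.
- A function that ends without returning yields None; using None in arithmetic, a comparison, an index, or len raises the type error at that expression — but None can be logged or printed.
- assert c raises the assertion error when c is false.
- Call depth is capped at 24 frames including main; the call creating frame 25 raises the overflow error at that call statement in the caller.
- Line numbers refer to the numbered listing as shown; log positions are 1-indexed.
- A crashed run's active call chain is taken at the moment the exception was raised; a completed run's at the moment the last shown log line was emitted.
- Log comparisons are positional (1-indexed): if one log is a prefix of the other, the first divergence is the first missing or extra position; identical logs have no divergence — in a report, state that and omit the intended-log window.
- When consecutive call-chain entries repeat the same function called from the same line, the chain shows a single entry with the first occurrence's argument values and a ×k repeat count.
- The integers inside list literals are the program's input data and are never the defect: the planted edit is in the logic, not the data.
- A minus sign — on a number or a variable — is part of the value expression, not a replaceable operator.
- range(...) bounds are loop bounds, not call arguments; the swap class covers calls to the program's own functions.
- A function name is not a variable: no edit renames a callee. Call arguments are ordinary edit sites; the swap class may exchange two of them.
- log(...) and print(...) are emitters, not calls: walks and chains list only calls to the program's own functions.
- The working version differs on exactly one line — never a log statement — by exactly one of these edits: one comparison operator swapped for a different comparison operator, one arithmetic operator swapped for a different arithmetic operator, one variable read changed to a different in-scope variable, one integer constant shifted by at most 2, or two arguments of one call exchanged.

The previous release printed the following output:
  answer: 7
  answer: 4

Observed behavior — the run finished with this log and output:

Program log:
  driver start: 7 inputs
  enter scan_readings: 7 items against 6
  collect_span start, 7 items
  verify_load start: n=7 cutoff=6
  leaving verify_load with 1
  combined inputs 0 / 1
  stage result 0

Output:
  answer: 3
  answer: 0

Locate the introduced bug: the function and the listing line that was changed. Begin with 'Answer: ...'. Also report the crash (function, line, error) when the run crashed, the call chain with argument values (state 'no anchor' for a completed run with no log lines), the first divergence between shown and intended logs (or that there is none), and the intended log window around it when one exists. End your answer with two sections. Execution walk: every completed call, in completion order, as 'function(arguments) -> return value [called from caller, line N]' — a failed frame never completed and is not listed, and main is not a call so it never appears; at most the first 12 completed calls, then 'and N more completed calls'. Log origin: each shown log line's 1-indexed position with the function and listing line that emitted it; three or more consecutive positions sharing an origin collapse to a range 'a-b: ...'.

Answer: the defect is in collect_span at line 6.
Key fact: The log first diverges at position 6: the faulty run prints 'combined inputs 0 / 1' where the working version prints 'combined inputs 4 / 1'.
Call chain: main.
First divergence: position 6 — shown 'combined inputs 0 / 1', intended 'combined inputs 4 / 1'.
Intended log window:
  4: verify_load start: n=7 cutoff=6
  5: leaving verify_load with 1
  6: combined inputs 4 / 1
  7: stage result 4
Execution walk:
  collect_span([7, 11, 2, 2, 2, 3, 6]) -> 0  [called from scan_readings, line 26]
  verify_load([7, 11, 2, 2, 2, 3, 6], 6) -> 1  [called from scan_readings, line 27]
  scan_readings([7, 11, 2, 2, 2, 3, 6], 6) -> 0  [called from main, line 36]
Log line origins:
  1: from main, line 35
  2: from scan_readings, line 25
  3: from collect_span, line 2
  4: from verify_load, line 10
  5: from verify_load, line 15
  6: from scan_readings, line 28
  7: from main, line 37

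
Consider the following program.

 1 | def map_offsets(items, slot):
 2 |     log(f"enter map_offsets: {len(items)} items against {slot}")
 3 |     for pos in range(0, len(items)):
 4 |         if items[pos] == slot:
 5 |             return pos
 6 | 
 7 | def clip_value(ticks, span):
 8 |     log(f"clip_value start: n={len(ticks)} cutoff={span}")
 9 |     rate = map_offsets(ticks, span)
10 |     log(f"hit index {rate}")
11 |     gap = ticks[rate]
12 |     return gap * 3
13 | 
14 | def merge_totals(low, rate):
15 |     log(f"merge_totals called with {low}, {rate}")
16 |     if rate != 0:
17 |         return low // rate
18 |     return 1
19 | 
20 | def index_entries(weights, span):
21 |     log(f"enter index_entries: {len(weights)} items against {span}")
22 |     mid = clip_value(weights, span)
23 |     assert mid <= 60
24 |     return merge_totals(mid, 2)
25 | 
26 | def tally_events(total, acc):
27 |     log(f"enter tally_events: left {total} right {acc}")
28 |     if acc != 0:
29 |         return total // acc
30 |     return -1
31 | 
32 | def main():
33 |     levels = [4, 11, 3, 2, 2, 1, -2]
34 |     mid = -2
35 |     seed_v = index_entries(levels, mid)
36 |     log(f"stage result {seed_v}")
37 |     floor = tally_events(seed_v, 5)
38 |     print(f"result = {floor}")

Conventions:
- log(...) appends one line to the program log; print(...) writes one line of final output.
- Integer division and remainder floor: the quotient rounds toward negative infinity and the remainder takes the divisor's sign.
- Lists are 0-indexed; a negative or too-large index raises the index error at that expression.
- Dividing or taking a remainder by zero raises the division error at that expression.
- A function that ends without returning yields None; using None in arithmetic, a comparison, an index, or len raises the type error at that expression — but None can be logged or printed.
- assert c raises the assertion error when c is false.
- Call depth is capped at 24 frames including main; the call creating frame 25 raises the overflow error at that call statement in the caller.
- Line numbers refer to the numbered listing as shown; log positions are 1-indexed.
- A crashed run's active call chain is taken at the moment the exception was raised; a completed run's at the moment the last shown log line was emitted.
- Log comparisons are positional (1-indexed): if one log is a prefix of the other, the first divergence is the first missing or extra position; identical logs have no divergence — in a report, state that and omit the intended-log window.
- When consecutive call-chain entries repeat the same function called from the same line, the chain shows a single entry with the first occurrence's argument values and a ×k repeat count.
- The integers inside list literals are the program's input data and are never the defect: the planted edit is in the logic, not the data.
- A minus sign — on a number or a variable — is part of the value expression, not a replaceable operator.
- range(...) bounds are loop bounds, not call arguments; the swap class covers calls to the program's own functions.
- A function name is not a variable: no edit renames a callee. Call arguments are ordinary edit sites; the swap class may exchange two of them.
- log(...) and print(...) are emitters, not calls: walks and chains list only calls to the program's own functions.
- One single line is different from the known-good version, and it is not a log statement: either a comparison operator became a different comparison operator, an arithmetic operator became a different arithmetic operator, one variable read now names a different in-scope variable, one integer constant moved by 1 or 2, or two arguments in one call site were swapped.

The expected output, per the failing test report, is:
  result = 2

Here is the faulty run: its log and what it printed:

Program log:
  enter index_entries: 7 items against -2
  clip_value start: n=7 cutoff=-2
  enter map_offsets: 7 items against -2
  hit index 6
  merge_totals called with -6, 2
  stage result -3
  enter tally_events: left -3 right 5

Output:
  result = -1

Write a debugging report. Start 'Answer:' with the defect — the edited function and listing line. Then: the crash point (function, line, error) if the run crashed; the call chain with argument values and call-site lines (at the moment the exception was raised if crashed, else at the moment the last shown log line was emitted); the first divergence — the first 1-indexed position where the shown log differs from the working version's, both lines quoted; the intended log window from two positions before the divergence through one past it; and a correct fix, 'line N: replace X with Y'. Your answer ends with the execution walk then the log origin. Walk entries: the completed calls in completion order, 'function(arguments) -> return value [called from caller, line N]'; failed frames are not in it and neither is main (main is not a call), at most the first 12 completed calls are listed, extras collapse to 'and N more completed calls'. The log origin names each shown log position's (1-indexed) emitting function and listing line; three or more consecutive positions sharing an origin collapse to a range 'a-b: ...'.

Answer: the defect is in tally_events at line 29.
The tell: The logs agree in full; only the final output differs.
Call chain: main -> tally_events(-3, 5) (called at line 37).
First divergence: none — the logs agree in full.
Execution walk:
  map_offsets([4, 11, 3, 2, 2, 1, -2], -2) -> 6  [called from clip_value, line 9]
  clip_value([4, 11, 3, 2, 2, 1, -2], -2) -> -6  [called from index_entries, line 22]
  merge_totals(-6, 2) -> -3  [called from index_entries, line 24]
  index_entries([4, 11, 3, 2, 2, 1, -2], -2) -> -3  [called from main, line 35]
  tally_events(-3, 5) -> -1  [called from main, line 37]
Origin of each log line:
  1: emitted by index_entries (line 21)
  2: emitted by clip_value (line 8)
  3: emitted by map_offsets (line 2)
  4: emitted by clip_value (line 10)
  5: emitted by merge_totals (line 15)
  6: emitted by main (line 36)
  7: emitted by tally_events (line 27)
A correct fix: line 29: replace `//` with `%`.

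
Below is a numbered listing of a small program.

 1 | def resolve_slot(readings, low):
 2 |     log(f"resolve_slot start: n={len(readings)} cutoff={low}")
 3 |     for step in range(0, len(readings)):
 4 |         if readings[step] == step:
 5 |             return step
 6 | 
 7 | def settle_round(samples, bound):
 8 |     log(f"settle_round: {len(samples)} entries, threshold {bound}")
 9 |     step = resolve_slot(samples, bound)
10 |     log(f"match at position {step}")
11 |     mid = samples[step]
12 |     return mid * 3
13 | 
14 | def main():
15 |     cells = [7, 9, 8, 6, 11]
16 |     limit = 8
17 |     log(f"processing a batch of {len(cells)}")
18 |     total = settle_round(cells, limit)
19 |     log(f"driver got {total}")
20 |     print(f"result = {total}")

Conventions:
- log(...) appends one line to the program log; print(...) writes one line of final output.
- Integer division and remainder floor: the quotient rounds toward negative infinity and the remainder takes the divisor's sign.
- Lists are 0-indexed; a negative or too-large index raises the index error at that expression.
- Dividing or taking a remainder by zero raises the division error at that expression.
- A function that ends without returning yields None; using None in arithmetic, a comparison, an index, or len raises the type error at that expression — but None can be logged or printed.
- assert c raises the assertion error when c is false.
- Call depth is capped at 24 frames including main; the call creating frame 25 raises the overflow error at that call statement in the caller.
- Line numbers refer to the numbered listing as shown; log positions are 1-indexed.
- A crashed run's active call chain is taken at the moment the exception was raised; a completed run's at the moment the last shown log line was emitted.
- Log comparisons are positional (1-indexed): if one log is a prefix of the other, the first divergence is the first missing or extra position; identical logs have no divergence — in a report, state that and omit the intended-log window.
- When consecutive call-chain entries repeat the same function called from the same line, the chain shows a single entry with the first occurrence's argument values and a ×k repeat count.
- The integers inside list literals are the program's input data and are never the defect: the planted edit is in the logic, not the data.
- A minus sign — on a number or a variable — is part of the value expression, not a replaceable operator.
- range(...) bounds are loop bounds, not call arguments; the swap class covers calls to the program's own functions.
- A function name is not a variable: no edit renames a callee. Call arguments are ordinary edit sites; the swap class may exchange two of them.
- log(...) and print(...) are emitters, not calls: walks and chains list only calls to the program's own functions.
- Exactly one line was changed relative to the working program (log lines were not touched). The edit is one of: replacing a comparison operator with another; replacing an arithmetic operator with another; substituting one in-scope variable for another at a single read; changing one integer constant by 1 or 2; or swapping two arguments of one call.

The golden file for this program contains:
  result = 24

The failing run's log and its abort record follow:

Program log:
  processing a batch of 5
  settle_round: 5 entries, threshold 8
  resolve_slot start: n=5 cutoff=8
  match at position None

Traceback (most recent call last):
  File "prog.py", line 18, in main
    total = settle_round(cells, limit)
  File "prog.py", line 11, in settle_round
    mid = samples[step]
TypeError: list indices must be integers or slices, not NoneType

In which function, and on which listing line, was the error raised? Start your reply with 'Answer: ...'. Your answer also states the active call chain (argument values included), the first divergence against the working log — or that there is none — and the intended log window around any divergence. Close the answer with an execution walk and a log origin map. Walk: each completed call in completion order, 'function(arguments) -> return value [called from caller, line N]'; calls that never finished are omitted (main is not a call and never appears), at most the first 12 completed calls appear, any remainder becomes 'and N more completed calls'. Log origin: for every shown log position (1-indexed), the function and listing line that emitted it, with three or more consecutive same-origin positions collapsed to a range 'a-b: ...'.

Answer: the error was raised in settle_round, line 11.
Key fact: At log position 4 the runs split — shown 'match at position None', but the working version logs 'match at position 2'.
Call chain: main -> settle_round([7, 9, 8, 6, 11], 8) (called at line 18).
First divergence: position 4 — the shown line 'match at position None' should read 'match at position 2'.
Intended log window:
  2: settle_round: 5 entries, threshold 8
  3: resolve_slot start: n=5 cutoff=8
  4: match at position 2
  5: driver got 24
Execution walk:
  resolve_slot([7, 9, 8, 6, 11], 8) -> None  [called from settle_round, line 9]
Log origin:
  1 — main, line 17
  2 — settle_round, line 8
  3 — resolve_slot, line 2
  4 — settle_round, line 10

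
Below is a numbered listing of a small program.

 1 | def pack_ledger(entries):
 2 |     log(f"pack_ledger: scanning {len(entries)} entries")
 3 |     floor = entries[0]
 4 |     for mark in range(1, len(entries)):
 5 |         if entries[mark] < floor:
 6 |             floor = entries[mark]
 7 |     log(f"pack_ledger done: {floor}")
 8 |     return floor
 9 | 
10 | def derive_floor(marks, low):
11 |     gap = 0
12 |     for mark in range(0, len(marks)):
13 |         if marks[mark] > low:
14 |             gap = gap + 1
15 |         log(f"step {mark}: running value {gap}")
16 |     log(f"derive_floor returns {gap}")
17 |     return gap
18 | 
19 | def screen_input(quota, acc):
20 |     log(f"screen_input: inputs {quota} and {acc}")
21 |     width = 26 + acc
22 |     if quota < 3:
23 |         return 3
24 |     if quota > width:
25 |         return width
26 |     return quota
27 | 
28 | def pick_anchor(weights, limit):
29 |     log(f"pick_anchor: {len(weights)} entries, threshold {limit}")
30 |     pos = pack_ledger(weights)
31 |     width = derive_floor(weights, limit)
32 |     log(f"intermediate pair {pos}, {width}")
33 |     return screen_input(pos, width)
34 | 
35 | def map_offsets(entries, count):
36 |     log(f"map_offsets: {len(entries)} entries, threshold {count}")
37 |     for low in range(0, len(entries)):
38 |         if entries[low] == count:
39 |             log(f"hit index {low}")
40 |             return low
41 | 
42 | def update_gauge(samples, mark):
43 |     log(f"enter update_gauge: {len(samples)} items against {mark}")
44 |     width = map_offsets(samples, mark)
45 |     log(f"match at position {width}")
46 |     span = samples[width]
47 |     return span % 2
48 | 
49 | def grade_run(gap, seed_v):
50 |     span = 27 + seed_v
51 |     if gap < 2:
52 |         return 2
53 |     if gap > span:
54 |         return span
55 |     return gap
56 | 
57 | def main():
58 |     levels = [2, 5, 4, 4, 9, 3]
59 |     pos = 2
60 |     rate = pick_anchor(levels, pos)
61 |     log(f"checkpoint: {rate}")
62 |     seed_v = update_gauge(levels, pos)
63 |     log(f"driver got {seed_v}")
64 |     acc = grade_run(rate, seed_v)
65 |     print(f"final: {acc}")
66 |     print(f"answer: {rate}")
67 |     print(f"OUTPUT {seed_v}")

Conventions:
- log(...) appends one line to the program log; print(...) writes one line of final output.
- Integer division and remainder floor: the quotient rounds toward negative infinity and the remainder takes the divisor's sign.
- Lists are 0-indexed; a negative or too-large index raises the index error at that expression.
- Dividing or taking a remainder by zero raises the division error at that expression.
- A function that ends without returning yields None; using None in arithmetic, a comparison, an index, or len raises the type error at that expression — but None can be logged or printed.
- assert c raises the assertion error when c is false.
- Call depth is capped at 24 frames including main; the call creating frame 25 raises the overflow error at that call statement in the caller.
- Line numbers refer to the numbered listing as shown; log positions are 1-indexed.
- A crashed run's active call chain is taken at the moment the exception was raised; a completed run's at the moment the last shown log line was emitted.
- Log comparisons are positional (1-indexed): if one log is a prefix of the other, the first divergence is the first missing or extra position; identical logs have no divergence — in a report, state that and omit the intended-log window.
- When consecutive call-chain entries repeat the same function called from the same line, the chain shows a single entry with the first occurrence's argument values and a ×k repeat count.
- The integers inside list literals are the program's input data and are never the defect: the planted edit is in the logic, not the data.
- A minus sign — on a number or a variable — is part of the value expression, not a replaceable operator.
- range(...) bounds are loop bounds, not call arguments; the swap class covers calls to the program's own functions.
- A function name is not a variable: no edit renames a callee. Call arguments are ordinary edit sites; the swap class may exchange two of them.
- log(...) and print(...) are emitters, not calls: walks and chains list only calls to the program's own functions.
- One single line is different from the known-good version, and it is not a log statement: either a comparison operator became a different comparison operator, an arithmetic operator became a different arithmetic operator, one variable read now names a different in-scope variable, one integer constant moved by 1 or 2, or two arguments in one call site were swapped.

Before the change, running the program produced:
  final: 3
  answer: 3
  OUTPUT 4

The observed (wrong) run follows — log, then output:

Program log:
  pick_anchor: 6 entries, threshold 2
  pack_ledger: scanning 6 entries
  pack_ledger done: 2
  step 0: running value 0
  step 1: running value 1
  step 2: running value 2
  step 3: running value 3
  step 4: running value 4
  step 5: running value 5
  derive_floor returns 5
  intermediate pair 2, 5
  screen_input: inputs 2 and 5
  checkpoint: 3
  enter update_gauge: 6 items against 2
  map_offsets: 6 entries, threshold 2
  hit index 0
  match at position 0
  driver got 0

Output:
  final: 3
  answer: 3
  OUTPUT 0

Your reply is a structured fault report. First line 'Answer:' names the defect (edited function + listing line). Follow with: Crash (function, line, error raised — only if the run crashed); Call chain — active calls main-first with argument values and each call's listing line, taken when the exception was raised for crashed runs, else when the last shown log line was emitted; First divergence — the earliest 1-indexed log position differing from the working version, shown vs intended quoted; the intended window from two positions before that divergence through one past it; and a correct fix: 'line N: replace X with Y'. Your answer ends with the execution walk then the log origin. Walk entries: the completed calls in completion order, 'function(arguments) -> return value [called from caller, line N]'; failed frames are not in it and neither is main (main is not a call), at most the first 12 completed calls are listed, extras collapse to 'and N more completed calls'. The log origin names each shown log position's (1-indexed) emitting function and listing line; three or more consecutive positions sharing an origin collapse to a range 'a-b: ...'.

Answer: the defect is in update_gauge at line 47.
Core observation: The earliest visible damage is log position 18 — 'driver got 0' rather than the intended 'driver got 4'.
Call chain: main.
First divergence: at position 18 the run shows 'driver got 0' where the working version logs 'driver got 4'.
Intended log window:
  16: hit index 0
  17: match at position 0
  18: driver got 4
Execution walk:
  pack_ledger([2, 5, 4, 4, 9, 3]) -> 2  [called from pick_anchor, line 30]
  derive_floor([2, 5, 4, 4, 9, 3], 2) -> 5  [called from pick_anchor, line 31]
  screen_input(2, 5) -> 3  [called from pick_anchor, line 33]
  pick_anchor([2, 5, 4, 4, 9, 3], 2) -> 3  [called from main, line 60]
  map_offsets([2, 5, 4, 4, 9, 3], 2) -> 0  [called from update_gauge, line 44]
  update_gauge([2, 5, 4, 4, 9, 3], 2) -> 0  [called from main, line 62]
  grade_run(3, 0) -> 3  [called from main, line 64]
Log line origins:
  1: logged in pick_anchor at line 29
  2: logged in pack_ledger at line 2
  3: logged in pack_ledger at line 7
  4-9: logged in derive_floor at line 15
  10: logged in derive_floor at line 16
  11: logged in pick_anchor at line 32
  12: logged in screen_input at line 20
  13: logged in main at line 61
  14: logged in update_gauge at line 43
  15: logged in map_offsets at line 36
  16: logged in map_offsets at line 39
  17: logged in update_gauge at line 45
  18: logged in main at line 63
A correct fix: line 47: replace `%` with `*`.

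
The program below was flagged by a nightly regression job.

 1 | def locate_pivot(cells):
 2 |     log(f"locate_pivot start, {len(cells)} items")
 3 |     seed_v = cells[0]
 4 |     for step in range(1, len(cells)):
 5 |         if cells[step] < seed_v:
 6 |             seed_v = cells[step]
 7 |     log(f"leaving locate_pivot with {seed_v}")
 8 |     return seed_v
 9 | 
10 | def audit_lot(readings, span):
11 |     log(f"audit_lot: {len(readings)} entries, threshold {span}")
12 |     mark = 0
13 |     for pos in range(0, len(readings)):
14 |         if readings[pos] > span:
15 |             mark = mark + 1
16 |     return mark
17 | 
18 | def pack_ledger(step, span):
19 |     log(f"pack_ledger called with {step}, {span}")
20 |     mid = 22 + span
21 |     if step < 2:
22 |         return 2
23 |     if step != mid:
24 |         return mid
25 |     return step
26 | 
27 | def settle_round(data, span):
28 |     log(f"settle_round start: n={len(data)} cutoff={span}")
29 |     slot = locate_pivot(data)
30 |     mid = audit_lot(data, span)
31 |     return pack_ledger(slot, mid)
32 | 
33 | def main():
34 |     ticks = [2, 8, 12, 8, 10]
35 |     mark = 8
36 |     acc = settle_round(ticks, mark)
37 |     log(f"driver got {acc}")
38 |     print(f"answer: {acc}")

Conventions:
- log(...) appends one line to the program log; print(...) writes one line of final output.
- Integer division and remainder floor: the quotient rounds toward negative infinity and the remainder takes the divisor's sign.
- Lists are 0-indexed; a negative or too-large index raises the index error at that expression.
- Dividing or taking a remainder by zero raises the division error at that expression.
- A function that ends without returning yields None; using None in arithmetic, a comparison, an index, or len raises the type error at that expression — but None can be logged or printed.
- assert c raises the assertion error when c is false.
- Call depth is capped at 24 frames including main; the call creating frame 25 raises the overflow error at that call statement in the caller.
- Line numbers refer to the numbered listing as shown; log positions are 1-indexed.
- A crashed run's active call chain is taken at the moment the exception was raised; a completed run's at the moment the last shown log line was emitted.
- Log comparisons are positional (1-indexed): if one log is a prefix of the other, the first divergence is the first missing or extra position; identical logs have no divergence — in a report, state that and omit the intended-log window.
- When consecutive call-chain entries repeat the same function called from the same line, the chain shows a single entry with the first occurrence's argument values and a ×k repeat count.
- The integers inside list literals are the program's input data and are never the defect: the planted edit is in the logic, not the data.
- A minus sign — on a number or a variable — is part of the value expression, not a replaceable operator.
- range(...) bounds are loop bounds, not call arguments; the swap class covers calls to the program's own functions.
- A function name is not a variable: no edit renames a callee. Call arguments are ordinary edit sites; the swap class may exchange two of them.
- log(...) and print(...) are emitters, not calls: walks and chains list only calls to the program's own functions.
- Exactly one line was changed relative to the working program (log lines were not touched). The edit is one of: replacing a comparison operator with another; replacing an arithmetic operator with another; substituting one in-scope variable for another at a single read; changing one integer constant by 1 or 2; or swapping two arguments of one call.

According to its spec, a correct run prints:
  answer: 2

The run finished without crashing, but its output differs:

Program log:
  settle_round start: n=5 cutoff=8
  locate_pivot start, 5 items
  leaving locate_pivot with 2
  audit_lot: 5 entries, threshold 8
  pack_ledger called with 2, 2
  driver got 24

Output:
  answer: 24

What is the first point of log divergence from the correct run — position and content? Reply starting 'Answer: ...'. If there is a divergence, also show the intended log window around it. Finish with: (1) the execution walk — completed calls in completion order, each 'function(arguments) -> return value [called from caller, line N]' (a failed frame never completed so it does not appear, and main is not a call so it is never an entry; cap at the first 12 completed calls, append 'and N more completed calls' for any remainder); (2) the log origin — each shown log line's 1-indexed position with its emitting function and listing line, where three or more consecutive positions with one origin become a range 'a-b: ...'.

Answer: position 6 — shown 'driver got 24', intended 'driver got 2'.
Intended log window:
  4: audit_lot: 5 entries, threshold 8
  5: pack_ledger called with 2, 2
  6: driver got 2
Execution walk:
  locate_pivot([2, 8, 12, 8, 10]) -> 2  [called from settle_round, line 29]
  audit_lot([2, 8, 12, 8, 10], 8) -> 2  [called from settle_round, line 30]
  pack_ledger(2, 2) -> 24  [called from settle_round, line 31]
  settle_round([2, 8, 12, 8, 10], 8) -> 24  [called from main, line 36]
Log origins:
  1: logged in settle_round at line 28
  2: logged in locate_pivot at line 2
  3: logged in locate_pivot at line 7
  4: logged in audit_lot at line 11
  5: logged in pack_ledger at line 19
  6: logged in main at line 37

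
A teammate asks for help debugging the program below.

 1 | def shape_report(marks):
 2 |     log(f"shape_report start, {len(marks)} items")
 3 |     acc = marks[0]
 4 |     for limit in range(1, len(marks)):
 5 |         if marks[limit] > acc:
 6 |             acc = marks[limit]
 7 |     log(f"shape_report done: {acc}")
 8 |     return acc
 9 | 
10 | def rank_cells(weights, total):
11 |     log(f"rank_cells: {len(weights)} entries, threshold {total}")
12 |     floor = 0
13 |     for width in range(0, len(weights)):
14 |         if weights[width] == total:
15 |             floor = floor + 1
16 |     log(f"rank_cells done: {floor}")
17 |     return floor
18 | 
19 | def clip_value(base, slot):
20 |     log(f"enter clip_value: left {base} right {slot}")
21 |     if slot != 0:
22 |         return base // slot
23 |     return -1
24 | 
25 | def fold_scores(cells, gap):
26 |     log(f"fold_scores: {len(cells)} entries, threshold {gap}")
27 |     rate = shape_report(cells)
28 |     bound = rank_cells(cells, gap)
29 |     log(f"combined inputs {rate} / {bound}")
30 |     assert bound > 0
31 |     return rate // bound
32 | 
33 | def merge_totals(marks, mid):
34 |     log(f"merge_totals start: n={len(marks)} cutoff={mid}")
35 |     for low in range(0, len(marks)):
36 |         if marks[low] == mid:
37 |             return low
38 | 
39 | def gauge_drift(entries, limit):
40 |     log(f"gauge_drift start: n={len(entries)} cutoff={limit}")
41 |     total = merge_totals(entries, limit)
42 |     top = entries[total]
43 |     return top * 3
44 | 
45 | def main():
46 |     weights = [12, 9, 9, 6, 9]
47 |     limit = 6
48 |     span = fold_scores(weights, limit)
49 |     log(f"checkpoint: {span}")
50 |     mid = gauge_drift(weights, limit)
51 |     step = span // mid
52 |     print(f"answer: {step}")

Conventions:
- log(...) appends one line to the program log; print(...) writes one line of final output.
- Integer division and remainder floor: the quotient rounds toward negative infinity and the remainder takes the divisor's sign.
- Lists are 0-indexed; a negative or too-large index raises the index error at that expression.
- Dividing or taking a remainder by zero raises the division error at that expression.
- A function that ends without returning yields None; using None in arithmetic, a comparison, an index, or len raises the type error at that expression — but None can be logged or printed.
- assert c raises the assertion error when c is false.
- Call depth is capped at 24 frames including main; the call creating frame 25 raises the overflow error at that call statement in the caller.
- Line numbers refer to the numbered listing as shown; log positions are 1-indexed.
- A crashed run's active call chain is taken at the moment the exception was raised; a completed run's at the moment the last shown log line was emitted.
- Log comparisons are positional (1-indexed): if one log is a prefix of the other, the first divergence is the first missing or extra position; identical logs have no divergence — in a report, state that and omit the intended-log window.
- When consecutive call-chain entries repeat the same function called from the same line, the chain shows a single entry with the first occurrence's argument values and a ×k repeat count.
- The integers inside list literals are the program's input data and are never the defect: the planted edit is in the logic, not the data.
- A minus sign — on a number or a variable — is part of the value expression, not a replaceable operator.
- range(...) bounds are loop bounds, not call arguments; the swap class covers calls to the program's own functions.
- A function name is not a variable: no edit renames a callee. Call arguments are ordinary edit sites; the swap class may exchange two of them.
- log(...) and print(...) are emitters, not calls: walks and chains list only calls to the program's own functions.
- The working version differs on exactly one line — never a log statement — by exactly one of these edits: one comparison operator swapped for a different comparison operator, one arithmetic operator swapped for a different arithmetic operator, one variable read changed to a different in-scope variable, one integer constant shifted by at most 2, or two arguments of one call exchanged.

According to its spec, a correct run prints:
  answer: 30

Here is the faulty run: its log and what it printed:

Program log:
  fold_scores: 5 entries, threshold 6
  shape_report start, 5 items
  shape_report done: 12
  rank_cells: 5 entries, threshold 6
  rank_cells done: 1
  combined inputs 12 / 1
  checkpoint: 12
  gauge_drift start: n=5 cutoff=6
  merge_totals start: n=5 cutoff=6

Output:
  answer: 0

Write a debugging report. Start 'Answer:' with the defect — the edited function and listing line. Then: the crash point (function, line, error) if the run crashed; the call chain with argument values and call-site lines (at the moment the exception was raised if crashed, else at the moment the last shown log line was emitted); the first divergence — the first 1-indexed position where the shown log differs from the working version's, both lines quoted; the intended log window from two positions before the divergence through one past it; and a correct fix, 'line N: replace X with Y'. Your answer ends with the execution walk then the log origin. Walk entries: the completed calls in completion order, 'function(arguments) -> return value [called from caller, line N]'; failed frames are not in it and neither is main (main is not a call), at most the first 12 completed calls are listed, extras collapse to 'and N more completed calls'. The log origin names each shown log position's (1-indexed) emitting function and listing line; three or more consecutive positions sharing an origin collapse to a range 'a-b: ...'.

Answer: the defect is in main at line 51.
Core observation: The logs agree in full; only the final output differs.
Call chain: main -> gauge_drift([12, 9, 9, 6, 9], 6) (called at line 50) -> merge_totals([12, 9, 9, 6, 9], 6) (called at line 41).
First divergence: none (the log streams are identical).
Execution walk:
  shape_report([12, 9, 9, 6, 9]) -> 12  [called from fold_scores, line 27]
  rank_cells([12, 9, 9, 6, 9], 6) -> 1  [called from fold_scores, line 28]
  fold_scores([12, 9, 9, 6, 9], 6) -> 12  [called from main, line 48]
  merge_totals([12, 9, 9, 6, 9], 6) -> 3  [called from gauge_drift, line 41]
  gauge_drift([12, 9, 9, 6, 9], 6) -> 18  [called from main, line 50]
Log line origins:
  1: from fold_scores, line 26
  2: from shape_report, line 2
  3: from shape_report, line 7
  4: from rank_cells, line 11
  5: from rank_cells, line 16
  6: from fold_scores, line 29
  7: from main, line 49
  8: from gauge_drift, line 40
  9: from merge_totals, line 34
A correct fix: line 51: replace `//` with `+`.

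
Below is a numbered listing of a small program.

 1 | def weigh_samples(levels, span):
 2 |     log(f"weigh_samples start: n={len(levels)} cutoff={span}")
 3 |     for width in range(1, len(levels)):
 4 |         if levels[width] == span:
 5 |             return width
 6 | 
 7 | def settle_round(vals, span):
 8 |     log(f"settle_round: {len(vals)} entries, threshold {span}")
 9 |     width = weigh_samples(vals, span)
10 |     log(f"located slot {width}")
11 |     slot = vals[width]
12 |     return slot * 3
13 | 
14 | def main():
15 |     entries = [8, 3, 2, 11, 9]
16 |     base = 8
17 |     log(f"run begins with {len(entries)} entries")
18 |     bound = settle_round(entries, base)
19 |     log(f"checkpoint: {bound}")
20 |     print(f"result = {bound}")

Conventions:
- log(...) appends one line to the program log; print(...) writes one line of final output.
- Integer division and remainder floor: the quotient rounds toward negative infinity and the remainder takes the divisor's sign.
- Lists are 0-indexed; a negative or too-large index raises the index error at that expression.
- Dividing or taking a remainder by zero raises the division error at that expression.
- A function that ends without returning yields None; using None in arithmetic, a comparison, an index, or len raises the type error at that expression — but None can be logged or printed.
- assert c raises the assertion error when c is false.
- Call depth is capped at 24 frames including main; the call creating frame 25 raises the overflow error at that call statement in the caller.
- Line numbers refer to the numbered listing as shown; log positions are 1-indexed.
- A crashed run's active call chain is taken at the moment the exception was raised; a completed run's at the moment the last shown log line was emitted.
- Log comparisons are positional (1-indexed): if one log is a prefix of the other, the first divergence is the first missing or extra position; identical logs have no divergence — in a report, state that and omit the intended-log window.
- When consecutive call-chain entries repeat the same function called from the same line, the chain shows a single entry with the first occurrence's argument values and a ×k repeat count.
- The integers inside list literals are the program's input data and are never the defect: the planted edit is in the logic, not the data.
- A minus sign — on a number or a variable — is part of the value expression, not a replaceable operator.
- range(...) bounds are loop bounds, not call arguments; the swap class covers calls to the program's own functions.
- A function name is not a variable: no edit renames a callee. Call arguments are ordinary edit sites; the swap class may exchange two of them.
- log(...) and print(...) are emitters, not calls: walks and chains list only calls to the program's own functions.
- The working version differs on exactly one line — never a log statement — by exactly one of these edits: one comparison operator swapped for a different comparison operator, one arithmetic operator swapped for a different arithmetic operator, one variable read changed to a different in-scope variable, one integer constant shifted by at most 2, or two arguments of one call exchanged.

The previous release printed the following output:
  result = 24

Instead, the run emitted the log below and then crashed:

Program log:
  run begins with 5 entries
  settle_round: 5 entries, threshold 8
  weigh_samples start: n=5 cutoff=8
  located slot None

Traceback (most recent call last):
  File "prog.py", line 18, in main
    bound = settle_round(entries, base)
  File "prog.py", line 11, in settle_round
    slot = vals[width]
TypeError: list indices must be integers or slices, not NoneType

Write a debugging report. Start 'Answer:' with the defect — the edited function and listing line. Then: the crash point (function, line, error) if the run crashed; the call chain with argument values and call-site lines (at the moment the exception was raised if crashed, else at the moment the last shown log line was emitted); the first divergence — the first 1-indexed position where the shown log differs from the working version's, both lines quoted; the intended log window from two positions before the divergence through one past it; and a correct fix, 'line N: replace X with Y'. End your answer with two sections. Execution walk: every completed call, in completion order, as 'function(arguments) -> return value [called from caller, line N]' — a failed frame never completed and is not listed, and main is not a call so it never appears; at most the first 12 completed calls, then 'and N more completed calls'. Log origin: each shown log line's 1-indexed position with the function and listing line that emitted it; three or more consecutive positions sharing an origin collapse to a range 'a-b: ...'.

Answer: the defect is in weigh_samples at line 3.
Key observation: The earliest visible damage is log position 4 — 'located slot None' rather than the intended 'located slot 0'.
Crash: settle_round, line 11, TypeError.
Call chain: main -> settle_round([8, 3, 2, 11, 9], 8) (called at line 18).
First divergence: position 4 — the shown line 'located slot None' should read 'located slot 0'.
Intended log window:
  2: settle_round: 5 entries, threshold 8
  3: weigh_samples start: n=5 cutoff=8
  4: located slot 0
  5: checkpoint: 24
Execution walk:
  weigh_samples([8, 3, 2, 11, 9], 8) -> None  [called from settle_round, line 9]
Log origins:
  1 — main, line 17
  2 — settle_round, line 8
  3 — weigh_samples, line 2
  4 — settle_round, line 10
A correct fix: line 3: replace `1` with `0`.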